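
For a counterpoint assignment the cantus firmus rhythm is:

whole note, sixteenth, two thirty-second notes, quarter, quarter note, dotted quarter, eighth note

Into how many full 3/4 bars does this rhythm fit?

One bar of 3/4 = 24 thirty-second notes.
Working in thirty-second notes: whole note = 32; sixteenth = 2; thirty-second note = 1; thirty-second note = 1; quarter = 8; quarter note = 8; dotted quarter = 12; eighth note = 4.
Adding: 32 + 2 + 1 + 1 + 8 + 8 + 12 + 4 = 68.
68 ÷ 24 = 2 complete bars with 20 left over.

2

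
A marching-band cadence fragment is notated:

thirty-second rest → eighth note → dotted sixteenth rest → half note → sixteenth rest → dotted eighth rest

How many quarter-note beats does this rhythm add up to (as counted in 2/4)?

One quarter-note beat = 8 thirty-second notes.
Each duration in thirty-second notes: thirty-second rest = 1; eighth note = 4; dotted sixteenth rest = 3; half note = 16; sixteenth rest = 2; dotted eighth rest = 6.
Sum: 1 + 4 + 3 + 16 + 2 + 6 = 32.
32 ÷ 8 = 4 beats.

4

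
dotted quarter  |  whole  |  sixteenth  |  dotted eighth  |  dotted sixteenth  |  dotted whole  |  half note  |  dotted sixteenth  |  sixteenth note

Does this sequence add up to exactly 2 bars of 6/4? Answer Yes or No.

No

One bar of 6/4 = 48 thirty-second notes, so 2 bars = 96.
Convert each value to thirty-second notes: dotted quarter = 12; whole = 32; sixteenth = 2; dotted eighth = 6; dotted sixteenth = 3; dotted whole = 48; half note = 16; dotted sixteenth = 3; sixteenth note = 2.
Altogether 12 + 32 + 2 + 6 + 3 + 48 + 16 + 3 + 2 = 124.
124 exceeds 96, so the answer is No.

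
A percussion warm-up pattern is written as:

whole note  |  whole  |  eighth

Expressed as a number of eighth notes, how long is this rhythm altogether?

Convert each value to eighth notes: whole note = 8; whole = 8; eighth = 1.
Altogether 8 + 8 + 1 = 17 eighth notes.

17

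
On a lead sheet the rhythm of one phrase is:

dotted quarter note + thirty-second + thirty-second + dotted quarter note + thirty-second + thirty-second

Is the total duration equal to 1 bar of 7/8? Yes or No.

One bar of 7/8 = 28 thirty-second notes.
Express everything in thirty-second notes: dotted quarter note = 12; thirty-second = 1; thirty-second = 1; dotted quarter note = 12; thirty-second = 1; thirty-second = 1.
Adding: 12 + 1 + 1 + 12 + 1 + 1 = 28.
28 equals 28, so the answer is Yes.

Yes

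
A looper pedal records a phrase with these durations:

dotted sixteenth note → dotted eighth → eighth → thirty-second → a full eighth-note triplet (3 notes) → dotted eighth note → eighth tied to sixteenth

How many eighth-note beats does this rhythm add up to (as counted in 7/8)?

One eighth-note beat = 4 thirty-second notes.
Express everything in thirty-second notes: dotted sixteenth note = 3; dotted eighth = 6; eighth = 4; thirty-second = 1; a full eighth-note triplet (3 notes) (three triplet eighths span one quarter) = 8; dotted eighth note = 6; eighth tied to sixteenth (eighth + sixteenth) = 6.
Total: 3 + 6 + 4 + 1 + 8 + 6 + 6 = 34.
34 ÷ 4 = 8.5 beats.

8.5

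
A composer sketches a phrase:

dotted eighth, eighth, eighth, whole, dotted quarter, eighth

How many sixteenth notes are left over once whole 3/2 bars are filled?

One bar of 3/2 = 24 sixteenth notes.
In sixteenth notes: dotted eighth = 3; eighth = 2; eighth = 2; whole = 16; dotted quarter = 6; eighth = 2.
Adding: 3 + 2 + 2 + 16 + 6 + 2 = 31.
31 ÷ 24 = 1 complete bar with 7 sixteenth notes remaining.

7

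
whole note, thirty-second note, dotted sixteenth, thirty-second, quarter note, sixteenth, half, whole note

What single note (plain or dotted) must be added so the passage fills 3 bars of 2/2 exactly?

3 bars of 2/2 = 96 thirty-second notes.
Express everything in thirty-second notes: whole note = 32; thirty-second note = 1; dotted sixteenth = 3; thirty-second = 1; quarter note = 8; sixteenth = 2; half = 16; whole note = 32.
Sum: 32 + 1 + 3 + 1 + 8 + 2 + 16 + 32 = 95.
Remaining: 96 − 95 = 1 thirty-second note, which is a thirty-second note.

thirty-second note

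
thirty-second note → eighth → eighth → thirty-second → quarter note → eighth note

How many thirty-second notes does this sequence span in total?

Each duration in thirty-second notes: thirty-second note = 1; eighth = 4; eighth = 4; thirty-second = 1; quarter note = 8; eighth note = 4.
Adding: 1 + 4 + 4 + 1 + 8 + 4 = 22 thirty-second notes.

22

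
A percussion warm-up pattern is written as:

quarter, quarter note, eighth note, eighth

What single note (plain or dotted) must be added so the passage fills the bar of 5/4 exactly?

half note

The bar of 5/4 = 10 eighth notes.
Each duration in eighth notes: quarter = 2; quarter note = 2; eighth note = 1; eighth = 1.
Adding: 2 + 2 + 1 + 1 = 6.
Remaining: 10 − 6 = 4 eighth notes, which is a half note.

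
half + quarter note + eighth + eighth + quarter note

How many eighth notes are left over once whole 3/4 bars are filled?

One bar of 3/4 = 6 eighth notes.
Convert each value to eighth notes: half = 4; quarter note = 2; eighth = 1; eighth = 1; quarter note = 2.
Sum: 4 + 2 + 1 + 1 + 2 = 10.
10 ÷ 6 = 1 complete bar with 4 eighth notes remaining.

4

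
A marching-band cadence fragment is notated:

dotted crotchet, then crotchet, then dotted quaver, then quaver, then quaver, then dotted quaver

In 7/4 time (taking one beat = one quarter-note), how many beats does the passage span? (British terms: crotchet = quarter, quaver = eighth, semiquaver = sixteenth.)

One quarter-note beat = 4 sixteenth notes.
Working in sixteenth notes: dotted crotchet = 6; crotchet = 4; dotted quaver = 3; quaver = 2; quaver = 2; dotted quaver = 3.
Sum: 6 + 4 + 3 + 2 + 2 + 3 = 20.
20 ÷ 4 = 5 beats.

5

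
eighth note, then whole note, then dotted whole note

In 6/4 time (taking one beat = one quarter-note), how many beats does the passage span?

10.5

One quarter-note beat = 2 eighth notes.
Convert each value to eighth notes: eighth note = 1; whole note = 8; dotted whole note = 12.
Altogether 1 + 8 + 12 = 21.
21 ÷ 2 = 10.5 beats.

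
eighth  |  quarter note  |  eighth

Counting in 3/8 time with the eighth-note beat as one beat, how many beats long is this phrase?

4

One eighth-note beat = 2 sixteenth notes.
Convert each value to sixteenth notes: eighth = 2; quarter note = 4; eighth = 2.
Adding: 2 + 4 + 2 = 8.
8 ÷ 2 = 4 beats.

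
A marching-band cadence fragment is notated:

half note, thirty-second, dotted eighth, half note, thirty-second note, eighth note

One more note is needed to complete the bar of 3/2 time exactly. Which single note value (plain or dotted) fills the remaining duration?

eighth note

The bar of 3/2 = 48 thirty-second notes.
Express everything in thirty-second notes: half note = 16; thirty-second = 1; dotted eighth = 6; half note = 16; thirty-second note = 1; eighth note = 4.
Adding: 16 + 1 + 6 + 16 + 1 + 4 = 44.
Remaining: 48 − 44 = 4 thirty-second notes, which is a eighth note.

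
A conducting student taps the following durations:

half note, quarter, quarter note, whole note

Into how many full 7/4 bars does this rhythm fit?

1

One bar of 7/4 = 7 quarter notes.
Each duration in quarter notes: half note = 2; quarter = 1; quarter note = 1; whole note = 4.
Adding: 2 + 1 + 1 + 4 = 8.
8 ÷ 7 = 1 complete bar with 1 left over.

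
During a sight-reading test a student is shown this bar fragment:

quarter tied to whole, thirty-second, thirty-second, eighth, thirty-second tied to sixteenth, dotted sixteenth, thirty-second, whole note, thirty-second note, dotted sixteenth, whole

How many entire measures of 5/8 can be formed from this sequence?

One bar of 5/8 = 20 thirty-second notes.
Convert each value to thirty-second notes: quarter tied to whole (quarter + whole) = 40; thirty-second = 1; thirty-second = 1; eighth = 4; thirty-second tied to sixteenth (thirty-second + sixteenth) = 3; dotted sixteenth = 3; thirty-second = 1; whole note = 32; thirty-second note = 1; dotted sixteenth = 3; whole = 32.
Sum: 40 + 1 + 1 + 4 + 3 + 3 + 1 + 32 + 1 + 3 + 32 = 121.
121 ÷ 20 = 6 complete bars with 1 left over.

6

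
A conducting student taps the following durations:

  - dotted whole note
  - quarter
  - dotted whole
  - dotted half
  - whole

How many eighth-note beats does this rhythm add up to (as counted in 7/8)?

40

One eighth-note beat = 2 sixteenth notes.
Working in sixteenth notes: dotted whole note = 24; quarter = 4; dotted whole = 24; dotted half = 12; whole = 16.
Adding: 24 + 4 + 24 + 12 + 16 = 80.
80 ÷ 2 = 40 beats.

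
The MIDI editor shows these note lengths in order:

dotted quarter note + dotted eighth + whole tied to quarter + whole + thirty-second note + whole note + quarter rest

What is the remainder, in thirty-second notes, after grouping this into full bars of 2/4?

One bar of 2/4 = 16 thirty-second notes.
Working in thirty-second notes: dotted quarter note = 12; dotted eighth = 6; whole tied to quarter (whole + quarter) = 40; whole = 32; thirty-second note = 1; whole note = 32; quarter rest = 8.
Altogether 12 + 6 + 40 + 32 + 1 + 32 + 8 = 131.
131 ÷ 16 = 8 complete bars with 3 thirty-second notes remaining.

3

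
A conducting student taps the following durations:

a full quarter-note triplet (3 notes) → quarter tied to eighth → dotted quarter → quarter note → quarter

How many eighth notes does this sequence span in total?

14

Express everything in eighth notes: a full quarter-note triplet (3 notes) (three triplet quarters span one half) = 4; quarter tied to eighth (quarter + eighth) = 3; dotted quarter = 3; quarter note = 2; quarter = 2.
Altogether 4 + 3 + 3 + 2 + 2 = 14 eighth notes.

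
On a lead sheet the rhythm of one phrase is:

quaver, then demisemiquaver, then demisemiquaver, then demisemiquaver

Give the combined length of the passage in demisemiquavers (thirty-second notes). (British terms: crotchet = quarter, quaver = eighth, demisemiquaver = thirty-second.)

7

Convert each value to thirty-second notes: quaver = 4; demisemiquaver = 1; demisemiquaver = 1; demisemiquaver = 1.
Sum: 4 + 1 + 1 + 1 = 7 thirty-second notes.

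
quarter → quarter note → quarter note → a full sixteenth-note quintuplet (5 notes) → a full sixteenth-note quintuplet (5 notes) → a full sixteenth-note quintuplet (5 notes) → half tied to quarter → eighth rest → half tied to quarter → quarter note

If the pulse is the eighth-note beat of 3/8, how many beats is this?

One eighth-note beat = 2 sixteenth notes.
Convert each value to sixteenth notes: quarter = 4; quarter note = 4; quarter note = 4; a full sixteenth-note quintuplet (5 notes) (five quintuplet sixteenths span one quarter) = 4; a full sixteenth-note quintuplet (5 notes) (five quintuplet sixteenths span one quarter) = 4; a full sixteenth-note quintuplet (5 notes) (five quintuplet sixteenths span one quarter) = 4; half tied to quarter (half + quarter) = 12; eighth rest = 2; half tied to quarter (half + quarter) = 12; quarter note = 4.
Adding: 4 + 4 + 4 + 4 + 4 + 4 + 12 + 2 + 12 + 4 = 54.
54 ÷ 2 = 27 beats.

27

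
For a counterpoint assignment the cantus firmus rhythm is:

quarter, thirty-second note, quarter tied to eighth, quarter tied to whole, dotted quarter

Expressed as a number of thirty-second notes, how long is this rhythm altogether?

73

Convert each value to thirty-second notes: quarter = 8; thirty-second note = 1; quarter tied to eighth (quarter + eighth) = 12; quarter tied to whole (quarter + whole) = 40; dotted quarter = 12.
Total: 8 + 1 + 12 + 40 + 12 = 73 thirty-second notes.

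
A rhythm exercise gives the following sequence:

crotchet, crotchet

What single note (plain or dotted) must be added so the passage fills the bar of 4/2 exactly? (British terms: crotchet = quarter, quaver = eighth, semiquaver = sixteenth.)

The bar of 4/2 = 8 quarter notes.
Express everything in quarter notes: crotchet = 1; crotchet = 1.
Adding: 1 + 1 = 2.
Remaining: 8 − 2 = 6 quarter notes, which is a dotted whole note.

dotted whole note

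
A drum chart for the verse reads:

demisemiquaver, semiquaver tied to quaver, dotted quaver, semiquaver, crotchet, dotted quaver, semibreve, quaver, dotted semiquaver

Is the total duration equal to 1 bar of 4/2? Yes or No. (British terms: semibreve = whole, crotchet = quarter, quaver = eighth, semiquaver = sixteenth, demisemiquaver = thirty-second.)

No

One bar of 4/2 = 64 thirty-second notes.
Convert each value to thirty-second notes: demisemiquaver = 1; semiquaver tied to quaver (semiquaver + quaver) = 6; dotted quaver = 6; semiquaver = 2; crotchet = 8; dotted quaver = 6; semibreve = 32; quaver = 4; dotted semiquaver = 3.
Altogether 1 + 6 + 6 + 2 + 8 + 6 + 32 + 4 + 3 = 68.
68 exceeds 64, so the answer is No.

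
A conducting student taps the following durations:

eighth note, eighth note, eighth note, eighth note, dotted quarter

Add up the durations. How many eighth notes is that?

7

In eighth notes: eighth note = 1; eighth note = 1; eighth note = 1; eighth note = 1; dotted quarter = 3.
Altogether 1 + 1 + 1 + 1 + 3 = 7 eighth notes.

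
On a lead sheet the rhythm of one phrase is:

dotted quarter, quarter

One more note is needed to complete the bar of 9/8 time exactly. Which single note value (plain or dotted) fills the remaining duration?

The bar of 9/8 = 9 eighth notes.
Working in eighth notes: dotted quarter = 3; quarter = 2.
Total: 3 + 2 = 5.
Remaining: 9 − 5 = 4 eighth notes, which is a half note.

half note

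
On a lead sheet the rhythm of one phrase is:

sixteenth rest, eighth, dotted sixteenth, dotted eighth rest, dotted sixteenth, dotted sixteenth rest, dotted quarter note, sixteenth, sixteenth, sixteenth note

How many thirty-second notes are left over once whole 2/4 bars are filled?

One bar of 2/4 = 16 thirty-second notes.
In thirty-second notes: sixteenth rest = 2; eighth = 4; dotted sixteenth = 3; dotted eighth rest = 6; dotted sixteenth = 3; dotted sixteenth rest = 3; dotted quarter note = 12; sixteenth = 2; sixteenth = 2; sixteenth note = 2.
Total: 2 + 4 + 3 + 6 + 3 + 3 + 12 + 2 + 2 + 2 = 39.
39 ÷ 16 = 2 complete bars with 7 thirty-second notes remaining.

7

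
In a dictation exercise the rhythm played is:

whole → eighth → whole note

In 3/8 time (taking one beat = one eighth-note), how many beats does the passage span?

17

One eighth-note beat = 2 sixteenth notes.
Working in sixteenth notes: whole = 16; eighth = 2; whole note = 16.
Altogether 16 + 2 + 16 = 34.
34 ÷ 2 = 17 beats.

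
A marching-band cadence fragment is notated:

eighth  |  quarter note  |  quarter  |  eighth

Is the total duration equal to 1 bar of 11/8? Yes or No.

No

One bar of 11/8 = 11 eighth notes.
Working in eighth notes: eighth = 1; quarter note = 2; quarter = 2; eighth = 1.
Sum: 1 + 2 + 2 + 1 = 6.
6 falls short of 11, so the answer is No.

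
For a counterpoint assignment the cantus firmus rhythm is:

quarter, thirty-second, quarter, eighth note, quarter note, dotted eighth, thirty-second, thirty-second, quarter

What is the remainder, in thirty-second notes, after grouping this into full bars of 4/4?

13

One bar of 4/4 = 32 thirty-second notes.
In thirty-second notes: quarter = 8; thirty-second = 1; quarter = 8; eighth note = 4; quarter note = 8; dotted eighth = 6; thirty-second = 1; thirty-second = 1; quarter = 8.
Adding: 8 + 1 + 8 + 4 + 8 + 6 + 1 + 1 + 8 = 45.
45 ÷ 32 = 1 complete bar with 13 thirty-second notes remaining.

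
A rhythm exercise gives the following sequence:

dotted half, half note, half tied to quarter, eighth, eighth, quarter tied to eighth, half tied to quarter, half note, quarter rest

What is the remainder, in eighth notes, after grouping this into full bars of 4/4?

One bar of 4/4 = 8 eighth notes.
Working in eighth notes: dotted half = 6; half note = 4; half tied to quarter (half + quarter) = 6; eighth = 1; eighth = 1; quarter tied to eighth (quarter + eighth) = 3; half tied to quarter (half + quarter) = 6; half note = 4; quarter rest = 2.
Altogether 6 + 4 + 6 + 1 + 1 + 3 + 6 + 4 + 2 = 33.
33 ÷ 8 = 4 complete bars with 1 eighth note remaining.

1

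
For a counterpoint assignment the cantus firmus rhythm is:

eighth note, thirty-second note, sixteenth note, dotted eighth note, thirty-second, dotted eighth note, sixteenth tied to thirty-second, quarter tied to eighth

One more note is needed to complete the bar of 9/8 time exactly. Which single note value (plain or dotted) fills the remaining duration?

The bar of 9/8 = 36 thirty-second notes.
Express everything in thirty-second notes: eighth note = 4; thirty-second note = 1; sixteenth note = 2; dotted eighth note = 6; thirty-second = 1; dotted eighth note = 6; sixteenth tied to thirty-second (sixteenth + thirty-second) = 3; quarter tied to eighth (quarter + eighth) = 12.
Total: 4 + 1 + 2 + 6 + 1 + 6 + 3 + 12 = 35.
Remaining: 36 − 35 = 1 thirty-second note, which is a thirty-second note.

thirty-second note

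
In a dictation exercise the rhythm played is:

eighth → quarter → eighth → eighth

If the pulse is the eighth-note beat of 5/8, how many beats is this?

5

One eighth-note beat = 2 sixteenth notes.
Express everything in sixteenth notes: eighth = 2; quarter = 4; eighth = 2; eighth = 2.
Sum: 2 + 4 + 2 + 2 = 10.
10 ÷ 2 = 5 beats.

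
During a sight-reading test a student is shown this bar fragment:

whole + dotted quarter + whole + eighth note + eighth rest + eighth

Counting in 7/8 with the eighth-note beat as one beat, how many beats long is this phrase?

22

One eighth-note beat = 2 sixteenth notes.
In sixteenth notes: whole = 16; dotted quarter = 6; whole = 16; eighth note = 2; eighth rest = 2; eighth = 2.
Adding: 16 + 6 + 16 + 2 + 2 + 2 = 44.
44 ÷ 2 = 22 beats.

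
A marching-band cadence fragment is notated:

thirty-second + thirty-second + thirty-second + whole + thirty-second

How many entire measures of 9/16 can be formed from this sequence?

2

One bar of 9/16 = 18 thirty-second notes.
Express everything in thirty-second notes: thirty-second = 1; thirty-second = 1; thirty-second = 1; whole = 32; thirty-second = 1.
Sum: 1 + 1 + 1 + 32 + 1 = 36.
36 ÷ 18 = 2 complete bars with 0 left over.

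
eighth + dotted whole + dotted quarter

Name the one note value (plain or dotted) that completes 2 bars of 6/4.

2 bars of 6/4 = 24 eighth notes.
Express everything in eighth notes: eighth = 1; dotted whole = 12; dotted quarter = 3.
Total: 1 + 12 + 3 = 16.
Remaining: 24 − 16 = 8 eighth notes, which is a whole note.

whole note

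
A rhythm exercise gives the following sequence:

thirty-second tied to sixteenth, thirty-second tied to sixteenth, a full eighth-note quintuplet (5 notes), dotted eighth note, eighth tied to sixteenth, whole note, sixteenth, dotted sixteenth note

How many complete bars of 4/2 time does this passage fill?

1

One bar of 4/2 = 64 thirty-second notes.
In thirty-second notes: thirty-second tied to sixteenth (thirty-second + sixteenth) = 3; thirty-second tied to sixteenth (thirty-second + sixteenth) = 3; a full eighth-note quintuplet (5 notes) (five quintuplet eighths span one half) = 16; dotted eighth note = 6; eighth tied to sixteenth (eighth + sixteenth) = 6; whole note = 32; sixteenth = 2; dotted sixteenth note = 3.
Altogether 3 + 3 + 16 + 6 + 6 + 32 + 2 + 3 = 71.
71 ÷ 64 = 1 complete bar with 7 left over.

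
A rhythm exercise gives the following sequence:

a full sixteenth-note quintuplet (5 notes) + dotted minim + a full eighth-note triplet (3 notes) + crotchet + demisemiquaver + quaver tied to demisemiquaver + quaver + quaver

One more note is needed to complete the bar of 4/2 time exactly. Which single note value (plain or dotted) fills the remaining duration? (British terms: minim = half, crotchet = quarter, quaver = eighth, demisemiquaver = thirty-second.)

sixteenth note

The bar of 4/2 = 64 thirty-second notes.
In thirty-second notes: a full sixteenth-note quintuplet (5 notes) (five quintuplet sixteenths span one quarter) = 8; dotted minim = 24; a full eighth-note triplet (3 notes) (three triplet eighths span one quarter) = 8; crotchet = 8; demisemiquaver = 1; quaver tied to demisemiquaver (quaver + demisemiquaver) = 5; quaver = 4; quaver = 4.
Adding: 8 + 24 + 8 + 8 + 1 + 5 + 4 + 4 = 62.
Remaining: 64 − 62 = 2 thirty-second notes, which is a sixteenth note.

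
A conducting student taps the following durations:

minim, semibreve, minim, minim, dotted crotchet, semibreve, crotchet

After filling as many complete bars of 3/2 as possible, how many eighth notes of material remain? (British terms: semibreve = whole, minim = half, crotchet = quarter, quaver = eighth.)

One bar of 3/2 = 12 eighth notes.
Working in eighth notes: minim = 4; semibreve = 8; minim = 4; minim = 4; dotted crotchet = 3; semibreve = 8; crotchet = 2.
Adding: 4 + 8 + 4 + 4 + 3 + 8 + 2 = 33.
33 ÷ 12 = 2 complete bars with 9 eighth notes remaining.

9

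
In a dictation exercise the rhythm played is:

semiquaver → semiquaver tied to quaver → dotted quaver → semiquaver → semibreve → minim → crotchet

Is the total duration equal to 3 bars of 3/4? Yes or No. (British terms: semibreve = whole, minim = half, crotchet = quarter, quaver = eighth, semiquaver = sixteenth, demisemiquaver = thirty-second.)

Yes

One bar of 3/4 = 12 sixteenth notes, so 3 bars = 36.
Express everything in sixteenth notes: semiquaver = 1; semiquaver tied to quaver (semiquaver + quaver) = 3; dotted quaver = 3; semiquaver = 1; semibreve = 16; minim = 8; crotchet = 4.
Sum: 1 + 3 + 3 + 1 + 16 + 8 + 4 = 36.
36 equals 36, so the answer is Yes.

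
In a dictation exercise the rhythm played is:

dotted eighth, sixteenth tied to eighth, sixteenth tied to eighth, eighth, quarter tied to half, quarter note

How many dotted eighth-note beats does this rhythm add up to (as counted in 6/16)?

9

One dotted eighth-note beat = 3 sixteenth notes.
Convert each value to sixteenth notes: dotted eighth = 3; sixteenth tied to eighth (sixteenth + eighth) = 3; sixteenth tied to eighth (sixteenth + eighth) = 3; eighth = 2; quarter tied to half (quarter + half) = 12; quarter note = 4.
Adding: 3 + 3 + 3 + 2 + 12 + 4 = 27.
27 ÷ 3 = 9 beats.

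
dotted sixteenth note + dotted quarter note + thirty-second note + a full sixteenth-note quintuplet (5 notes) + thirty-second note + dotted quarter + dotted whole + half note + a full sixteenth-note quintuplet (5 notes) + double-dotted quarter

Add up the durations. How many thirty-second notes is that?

123

Convert each value to thirty-second notes: dotted sixteenth note = 3; dotted quarter note = 12; thirty-second note = 1; a full sixteenth-note quintuplet (5 notes) (five quintuplet sixteenths span one quarter) = 8; thirty-second note = 1; dotted quarter = 12; dotted whole = 48; half note = 16; a full sixteenth-note quintuplet (5 notes) (five quintuplet sixteenths span one quarter) = 8; double-dotted quarter = 14.
Adding: 3 + 12 + 1 + 8 + 1 + 12 + 48 + 16 + 8 + 14 = 123 thirty-second notes.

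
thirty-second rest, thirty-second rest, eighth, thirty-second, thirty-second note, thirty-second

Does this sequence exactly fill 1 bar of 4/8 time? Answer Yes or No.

No

One bar of 4/8 = 16 thirty-second notes.
Express everything in thirty-second notes: thirty-second rest = 1; thirty-second rest = 1; eighth = 4; thirty-second = 1; thirty-second note = 1; thirty-second = 1.
Total: 1 + 1 + 4 + 1 + 1 + 1 = 9.
9 falls short of 16, so the answer is No.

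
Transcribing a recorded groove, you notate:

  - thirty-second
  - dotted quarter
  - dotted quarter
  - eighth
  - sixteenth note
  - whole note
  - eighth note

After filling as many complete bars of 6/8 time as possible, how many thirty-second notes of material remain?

One bar of 6/8 = 24 thirty-second notes.
Convert each value to thirty-second notes: thirty-second = 1; dotted quarter = 12; dotted quarter = 12; eighth = 4; sixteenth note = 2; whole note = 32; eighth note = 4.
Sum: 1 + 12 + 12 + 4 + 2 + 32 + 4 = 67.
67 ÷ 24 = 2 complete bars with 19 thirty-second notes remaining.

19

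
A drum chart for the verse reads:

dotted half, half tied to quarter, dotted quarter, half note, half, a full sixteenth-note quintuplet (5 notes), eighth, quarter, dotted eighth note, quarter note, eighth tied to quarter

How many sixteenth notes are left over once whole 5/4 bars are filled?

One bar of 5/4 = 20 sixteenth notes.
Express everything in sixteenth notes: dotted half = 12; half tied to quarter (half + quarter) = 12; dotted quarter = 6; half note = 8; half = 8; a full sixteenth-note quintuplet (5 notes) (five quintuplet sixteenths span one quarter) = 4; eighth = 2; quarter = 4; dotted eighth note = 3; quarter note = 4; eighth tied to quarter (eighth + quarter) = 6.
Sum: 12 + 12 + 6 + 8 + 8 + 4 + 2 + 4 + 3 + 4 + 6 = 69.
69 ÷ 20 = 3 complete bars with 9 sixteenth notes remaining.

9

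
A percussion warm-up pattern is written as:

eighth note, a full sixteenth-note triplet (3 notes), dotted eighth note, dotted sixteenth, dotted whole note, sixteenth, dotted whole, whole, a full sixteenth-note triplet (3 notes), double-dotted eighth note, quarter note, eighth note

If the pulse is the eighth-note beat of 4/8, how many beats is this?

42.5

One eighth-note beat = 4 thirty-second notes.
Working in thirty-second notes: eighth note = 4; a full sixteenth-note triplet (3 notes) (three triplet sixteenths span one eighth) = 4; dotted eighth note = 6; dotted sixteenth = 3; dotted whole note = 48; sixteenth = 2; dotted whole = 48; whole = 32; a full sixteenth-note triplet (3 notes) (three triplet sixteenths span one eighth) = 4; double-dotted eighth note = 7; quarter note = 8; eighth note = 4.
Adding: 4 + 4 + 6 + 3 + 48 + 2 + 48 + 32 + 4 + 7 + 8 + 4 = 170.
170 ÷ 4 = 42.5 beats.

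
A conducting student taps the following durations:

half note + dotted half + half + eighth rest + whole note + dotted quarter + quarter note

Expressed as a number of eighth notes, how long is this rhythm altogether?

28

In eighth notes: half note = 4; dotted half = 6; half = 4; eighth rest = 1; whole note = 8; dotted quarter = 3; quarter note = 2.
Total: 4 + 6 + 4 + 1 + 8 + 3 + 2 = 28 eighth notes.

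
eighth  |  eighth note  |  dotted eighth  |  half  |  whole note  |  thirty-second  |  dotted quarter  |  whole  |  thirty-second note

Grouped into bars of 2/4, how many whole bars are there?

One bar of 2/4 = 16 thirty-second notes.
In thirty-second notes: eighth = 4; eighth note = 4; dotted eighth = 6; half = 16; whole note = 32; thirty-second = 1; dotted quarter = 12; whole = 32; thirty-second note = 1.
Adding: 4 + 4 + 6 + 16 + 32 + 1 + 12 + 32 + 1 = 108.
108 ÷ 16 = 6 complete bars with 12 left over.

6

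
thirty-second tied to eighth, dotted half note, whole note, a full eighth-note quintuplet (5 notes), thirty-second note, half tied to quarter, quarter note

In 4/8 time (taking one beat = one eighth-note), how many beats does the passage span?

One eighth-note beat = 4 thirty-second notes.
Convert each value to thirty-second notes: thirty-second tied to eighth (thirty-second + eighth) = 5; dotted half note = 24; whole note = 32; a full eighth-note quintuplet (5 notes) (five quintuplet eighths span one half) = 16; thirty-second note = 1; half tied to quarter (half + quarter) = 24; quarter note = 8.
Altogether 5 + 24 + 32 + 16 + 1 + 24 + 8 = 110.
110 ÷ 4 = 27.5 beats.

27.5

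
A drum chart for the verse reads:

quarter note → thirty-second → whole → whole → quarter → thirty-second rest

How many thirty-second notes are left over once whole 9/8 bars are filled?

10

One bar of 9/8 = 36 thirty-second notes.
Convert each value to thirty-second notes: quarter note = 8; thirty-second = 1; whole = 32; whole = 32; quarter = 8; thirty-second rest = 1.
Altogether 8 + 1 + 32 + 32 + 8 + 1 = 82.
82 ÷ 36 = 2 complete bars with 10 thirty-second notes remaining.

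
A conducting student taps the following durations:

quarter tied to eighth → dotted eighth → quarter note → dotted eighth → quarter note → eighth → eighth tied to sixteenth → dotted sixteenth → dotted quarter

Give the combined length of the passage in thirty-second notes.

65

Express everything in thirty-second notes: quarter tied to eighth (quarter + eighth) = 12; dotted eighth = 6; quarter note = 8; dotted eighth = 6; quarter note = 8; eighth = 4; eighth tied to sixteenth (eighth + sixteenth) = 6; dotted sixteenth = 3; dotted quarter = 12.
Total: 12 + 6 + 8 + 6 + 8 + 4 + 6 + 3 + 12 = 65 thirty-second notes.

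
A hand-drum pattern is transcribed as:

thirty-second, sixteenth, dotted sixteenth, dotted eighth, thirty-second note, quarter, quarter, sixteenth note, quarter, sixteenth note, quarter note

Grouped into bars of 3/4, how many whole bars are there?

One bar of 3/4 = 24 thirty-second notes.
Convert each value to thirty-second notes: thirty-second = 1; sixteenth = 2; dotted sixteenth = 3; dotted eighth = 6; thirty-second note = 1; quarter = 8; quarter = 8; sixteenth note = 2; quarter = 8; sixteenth note = 2; quarter note = 8.
Sum: 1 + 2 + 3 + 6 + 1 + 8 + 8 + 2 + 8 + 2 + 8 = 49.
49 ÷ 24 = 2 complete bars with 1 left over.

2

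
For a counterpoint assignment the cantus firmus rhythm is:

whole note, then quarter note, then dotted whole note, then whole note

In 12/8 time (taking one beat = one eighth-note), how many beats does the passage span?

30

One eighth-note beat = 2 sixteenth notes.
In sixteenth notes: whole note = 16; quarter note = 4; dotted whole note = 24; whole note = 16.
Altogether 16 + 4 + 24 + 16 = 60.
60 ÷ 2 = 30 beats.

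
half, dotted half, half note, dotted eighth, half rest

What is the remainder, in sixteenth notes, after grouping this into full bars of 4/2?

One bar of 4/2 = 32 sixteenth notes.
Each duration in sixteenth notes: half = 8; dotted half = 12; half note = 8; dotted eighth = 3; half rest = 8.
Altogether 8 + 12 + 8 + 3 + 8 = 39.
39 ÷ 32 = 1 complete bar with 7 sixteenth notes remaining.

7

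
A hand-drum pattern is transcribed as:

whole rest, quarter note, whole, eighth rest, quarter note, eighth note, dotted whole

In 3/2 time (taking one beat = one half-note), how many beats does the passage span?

8.5

One half-note beat = 4 eighth notes.
Express everything in eighth notes: whole rest = 8; quarter note = 2; whole = 8; eighth rest = 1; quarter note = 2; eighth note = 1; dotted whole = 12.
Adding: 8 + 2 + 8 + 1 + 2 + 1 + 12 = 34.
34 ÷ 4 = 8.5 beats.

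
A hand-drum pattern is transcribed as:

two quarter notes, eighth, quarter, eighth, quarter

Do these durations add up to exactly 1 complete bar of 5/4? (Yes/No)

One bar of 5/4 = 10 eighth notes.
Working in eighth notes: quarter note = 2; quarter note = 2; eighth = 1; quarter = 2; eighth = 1; quarter = 2.
Adding: 2 + 2 + 1 + 2 + 1 + 2 = 10.
10 equals 10, so the answer is Yes.

Yes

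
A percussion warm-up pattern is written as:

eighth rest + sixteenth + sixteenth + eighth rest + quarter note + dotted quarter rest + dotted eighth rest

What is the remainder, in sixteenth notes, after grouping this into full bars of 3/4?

7

One bar of 3/4 = 12 sixteenth notes.
Each duration in sixteenth notes: eighth rest = 2; sixteenth = 1; sixteenth = 1; eighth rest = 2; quarter note = 4; dotted quarter rest = 6; dotted eighth rest = 3.
Adding: 2 + 1 + 1 + 2 + 4 + 6 + 3 = 19.
19 ÷ 12 = 1 complete bar with 7 sixteenth notes remaining.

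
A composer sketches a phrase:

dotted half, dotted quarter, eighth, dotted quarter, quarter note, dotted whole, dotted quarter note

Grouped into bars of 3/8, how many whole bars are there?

One bar of 3/8 = 3 eighth notes.
Convert each value to eighth notes: dotted half = 6; dotted quarter = 3; eighth = 1; dotted quarter = 3; quarter note = 2; dotted whole = 12; dotted quarter note = 3.
Total: 6 + 3 + 1 + 3 + 2 + 12 + 3 = 30.
30 ÷ 3 = 10 complete bars with 0 left over.

10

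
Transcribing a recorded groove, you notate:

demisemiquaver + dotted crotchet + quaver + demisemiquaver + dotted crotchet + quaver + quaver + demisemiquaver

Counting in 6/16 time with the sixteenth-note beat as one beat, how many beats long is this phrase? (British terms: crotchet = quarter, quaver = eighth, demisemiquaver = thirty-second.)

One sixteenth-note beat = 2 thirty-second notes.
In thirty-second notes: demisemiquaver = 1; dotted crotchet = 12; quaver = 4; demisemiquaver = 1; dotted crotchet = 12; quaver = 4; quaver = 4; demisemiquaver = 1.
Altogether 1 + 12 + 4 + 1 + 12 + 4 + 4 + 1 = 39.
39 ÷ 2 = 19.5 beats.

19.5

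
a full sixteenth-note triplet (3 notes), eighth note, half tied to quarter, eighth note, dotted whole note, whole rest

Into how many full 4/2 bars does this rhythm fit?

1

One bar of 4/2 = 16 eighth notes.
In eighth notes: a full sixteenth-note triplet (3 notes) (three triplet sixteenths span one eighth) = 1; eighth note = 1; half tied to quarter (half + quarter) = 6; eighth note = 1; dotted whole note = 12; whole rest = 8.
Sum: 1 + 1 + 6 + 1 + 12 + 8 = 29.
29 ÷ 16 = 1 complete bar with 13 left over.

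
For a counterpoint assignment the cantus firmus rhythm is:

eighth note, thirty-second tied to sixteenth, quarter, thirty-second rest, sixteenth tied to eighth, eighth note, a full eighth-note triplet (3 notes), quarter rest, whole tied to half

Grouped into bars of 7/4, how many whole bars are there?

One bar of 7/4 = 56 thirty-second notes.
Convert each value to thirty-second notes: eighth note = 4; thirty-second tied to sixteenth (thirty-second + sixteenth) = 3; quarter = 8; thirty-second rest = 1; sixteenth tied to eighth (sixteenth + eighth) = 6; eighth note = 4; a full eighth-note triplet (3 notes) (three triplet eighths span one quarter) = 8; quarter rest = 8; whole tied to half (whole + half) = 48.
Altogether 4 + 3 + 8 + 1 + 6 + 4 + 8 + 8 + 48 = 90.
90 ÷ 56 = 1 complete bar with 34 left over.

1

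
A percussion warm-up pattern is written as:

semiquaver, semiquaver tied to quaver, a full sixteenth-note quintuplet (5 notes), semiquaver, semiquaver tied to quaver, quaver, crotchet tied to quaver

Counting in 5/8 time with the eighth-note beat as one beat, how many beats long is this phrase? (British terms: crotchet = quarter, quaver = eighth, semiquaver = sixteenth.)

One eighth-note beat = 2 sixteenth notes.
In sixteenth notes: semiquaver = 1; semiquaver tied to quaver (semiquaver + quaver) = 3; a full sixteenth-note quintuplet (5 notes) (five quintuplet sixteenths span one quarter) = 4; semiquaver = 1; semiquaver tied to quaver (semiquaver + quaver) = 3; quaver = 2; crotchet tied to quaver (crotchet + quaver) = 6.
Altogether 1 + 3 + 4 + 1 + 3 + 2 + 6 = 20.
20 ÷ 2 = 10 beats.

10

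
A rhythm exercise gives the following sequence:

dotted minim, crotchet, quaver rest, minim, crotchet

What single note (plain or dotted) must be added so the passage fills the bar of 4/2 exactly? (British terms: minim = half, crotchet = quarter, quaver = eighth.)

The bar of 4/2 = 16 eighth notes.
Working in eighth notes: dotted minim = 6; crotchet = 2; quaver rest = 1; minim = 4; crotchet = 2.
Adding: 6 + 2 + 1 + 4 + 2 = 15.
Remaining: 16 − 15 = 1 eighth note, which is a eighth note.

eighth note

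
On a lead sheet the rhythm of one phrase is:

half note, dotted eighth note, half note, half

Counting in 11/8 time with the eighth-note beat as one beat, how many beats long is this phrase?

13.5

One eighth-note beat = 2 sixteenth notes.
Express everything in sixteenth notes: half note = 8; dotted eighth note = 3; half note = 8; half = 8.
Altogether 8 + 3 + 8 + 8 = 27.
27 ÷ 2 = 13.5 beats.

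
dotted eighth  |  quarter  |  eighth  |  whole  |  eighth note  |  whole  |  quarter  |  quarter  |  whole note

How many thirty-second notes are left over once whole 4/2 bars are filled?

One bar of 4/2 = 32 sixteenth notes.
Each duration in sixteenth notes: dotted eighth = 3; quarter = 4; eighth = 2; whole = 16; eighth note = 2; whole = 16; quarter = 4; quarter = 4; whole note = 16.
Altogether 3 + 4 + 2 + 16 + 2 + 16 + 4 + 4 + 16 = 67.
67 ÷ 32 = 2 complete bars with 3 sixteenth notes remaining = 6 thirty-second notes.

6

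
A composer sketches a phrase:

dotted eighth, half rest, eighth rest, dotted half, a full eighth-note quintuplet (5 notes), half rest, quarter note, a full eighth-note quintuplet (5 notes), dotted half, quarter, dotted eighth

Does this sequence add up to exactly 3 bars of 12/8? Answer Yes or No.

One bar of 12/8 = 24 sixteenth notes, so 3 bars = 72.
Each duration in sixteenth notes: dotted eighth = 3; half rest = 8; eighth rest = 2; dotted half = 12; a full eighth-note quintuplet (5 notes) (five quintuplet eighths span one half) = 8; half rest = 8; quarter note = 4; a full eighth-note quintuplet (5 notes) (five quintuplet eighths span one half) = 8; dotted half = 12; quarter = 4; dotted eighth = 3.
Total: 3 + 8 + 2 + 12 + 8 + 8 + 4 + 8 + 12 + 4 + 3 = 72.
72 equals 72, so the answer is Yes.

Yes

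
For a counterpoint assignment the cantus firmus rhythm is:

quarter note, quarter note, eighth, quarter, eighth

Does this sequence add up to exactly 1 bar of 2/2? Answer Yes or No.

Yes

One bar of 2/2 = 8 eighth notes.
Working in eighth notes: quarter note = 2; quarter note = 2; eighth = 1; quarter = 2; eighth = 1.
Sum: 2 + 2 + 1 + 2 + 1 = 8.
8 equals 8, so the answer is Yes.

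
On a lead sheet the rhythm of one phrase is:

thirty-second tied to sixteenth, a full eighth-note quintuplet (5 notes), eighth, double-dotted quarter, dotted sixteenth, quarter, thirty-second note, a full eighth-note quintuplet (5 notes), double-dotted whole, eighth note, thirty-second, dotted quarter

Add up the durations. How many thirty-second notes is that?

Working in thirty-second notes: thirty-second tied to sixteenth (thirty-second + sixteenth) = 3; a full eighth-note quintuplet (5 notes) (five quintuplet eighths span one half) = 16; eighth = 4; double-dotted quarter = 14; dotted sixteenth = 3; quarter = 8; thirty-second note = 1; a full eighth-note quintuplet (5 notes) (five quintuplet eighths span one half) = 16; double-dotted whole = 56; eighth note = 4; thirty-second = 1; dotted quarter = 12.
Adding: 3 + 16 + 4 + 14 + 3 + 8 + 1 + 16 + 56 + 4 + 1 + 12 = 138 thirty-second notes.

138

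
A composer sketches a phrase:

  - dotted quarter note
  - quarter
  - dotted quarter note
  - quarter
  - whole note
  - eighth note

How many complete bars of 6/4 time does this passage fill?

One bar of 6/4 = 12 eighth notes.
Convert each value to eighth notes: dotted quarter note = 3; quarter = 2; dotted quarter note = 3; quarter = 2; whole note = 8; eighth note = 1.
Altogether 3 + 2 + 3 + 2 + 8 + 1 = 19.
19 ÷ 12 = 1 complete bar with 7 left over.

1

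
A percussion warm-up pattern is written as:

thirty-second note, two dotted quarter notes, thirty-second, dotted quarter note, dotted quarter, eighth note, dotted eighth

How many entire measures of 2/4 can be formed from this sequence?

One bar of 2/4 = 16 thirty-second notes.
Express everything in thirty-second notes: thirty-second note = 1; dotted quarter note = 12; dotted quarter note = 12; thirty-second = 1; dotted quarter note = 12; dotted quarter = 12; eighth note = 4; dotted eighth = 6.
Sum: 1 + 12 + 12 + 1 + 12 + 12 + 4 + 6 = 60.
60 ÷ 16 = 3 complete bars with 12 left over.

3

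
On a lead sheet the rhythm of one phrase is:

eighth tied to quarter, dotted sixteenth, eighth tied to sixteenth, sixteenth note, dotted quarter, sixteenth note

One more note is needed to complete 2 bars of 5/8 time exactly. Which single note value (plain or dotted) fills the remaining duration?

dotted sixteenth note

2 bars of 5/8 = 40 thirty-second notes.
Working in thirty-second notes: eighth tied to quarter (eighth + quarter) = 12; dotted sixteenth = 3; eighth tied to sixteenth (eighth + sixteenth) = 6; sixteenth note = 2; dotted quarter = 12; sixteenth note = 2.
Sum: 12 + 3 + 6 + 2 + 12 + 2 = 37.
Remaining: 40 − 37 = 3 thirty-second notes, which is a dotted sixteenth note.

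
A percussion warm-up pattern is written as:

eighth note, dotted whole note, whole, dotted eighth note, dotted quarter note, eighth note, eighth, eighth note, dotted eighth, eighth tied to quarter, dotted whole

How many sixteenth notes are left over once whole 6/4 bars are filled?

One bar of 6/4 = 24 sixteenth notes.
Express everything in sixteenth notes: eighth note = 2; dotted whole note = 24; whole = 16; dotted eighth note = 3; dotted quarter note = 6; eighth note = 2; eighth = 2; eighth note = 2; dotted eighth = 3; eighth tied to quarter (eighth + quarter) = 6; dotted whole = 24.
Adding: 2 + 24 + 16 + 3 + 6 + 2 + 2 + 2 + 3 + 6 + 24 = 90.
90 ÷ 24 = 3 complete bars with 18 sixteenth notes remaining.

18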